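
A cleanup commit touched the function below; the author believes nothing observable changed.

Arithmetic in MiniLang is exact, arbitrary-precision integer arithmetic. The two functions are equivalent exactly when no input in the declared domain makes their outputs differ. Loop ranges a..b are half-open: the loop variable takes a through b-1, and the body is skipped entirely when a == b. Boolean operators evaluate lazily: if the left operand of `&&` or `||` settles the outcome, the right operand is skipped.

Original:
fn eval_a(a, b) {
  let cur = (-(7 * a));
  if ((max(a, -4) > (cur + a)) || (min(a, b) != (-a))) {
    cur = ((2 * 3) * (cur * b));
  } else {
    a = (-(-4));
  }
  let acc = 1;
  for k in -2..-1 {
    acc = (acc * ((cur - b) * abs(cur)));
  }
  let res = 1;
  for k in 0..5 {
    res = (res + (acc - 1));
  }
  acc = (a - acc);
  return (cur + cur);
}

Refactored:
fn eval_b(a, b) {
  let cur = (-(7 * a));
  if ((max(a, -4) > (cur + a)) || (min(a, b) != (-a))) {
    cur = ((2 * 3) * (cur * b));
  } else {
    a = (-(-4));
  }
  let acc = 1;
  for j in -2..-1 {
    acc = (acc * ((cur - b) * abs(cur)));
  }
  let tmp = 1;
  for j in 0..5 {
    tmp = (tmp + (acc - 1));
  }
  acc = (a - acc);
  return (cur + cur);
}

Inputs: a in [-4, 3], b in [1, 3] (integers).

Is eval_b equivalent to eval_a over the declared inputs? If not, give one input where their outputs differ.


Side by side, the visible changes include: local variable names differ.
As a probe, take a=0, b=3: eval_a runs cur becomes 0; next ((max(a, -4) > (cur + a)) || (min(a, b) != (-a))) evaluates to false; next a becomes 4; next acc becomes 1; next at k=-2:; next acc becomes 0; next res becomes 1; next at k=0:; next res becomes 0; next at k=1:; next res becomes -1; next at k=2:; next res becomes -2; next at k=3:; next res becomes -3; next at k=4:; next res becomes -4; next acc becomes 4; next final value 0; eval_b runs cur becomes 0; next ((max(a, -4) > (cur + a)) || (min(a, b) != (-a))) evaluates to false; next a becomes 4; next acc becomes 1; next at j=-2:; next acc becomes 0; next tmp becomes 1; next at j=0:; next tmp becomes 0; next at j=1:; next tmp becomes -1; next at j=2:; next tmp becomes -2; next at j=3:; next tmp becomes -3; next at j=4:; next tmp becomes -4; next acc becomes 4; next final value 0; both end at 0.
An exhaustive pass over the 24 declared inputs shows identical outputs.
verdict: equivalent


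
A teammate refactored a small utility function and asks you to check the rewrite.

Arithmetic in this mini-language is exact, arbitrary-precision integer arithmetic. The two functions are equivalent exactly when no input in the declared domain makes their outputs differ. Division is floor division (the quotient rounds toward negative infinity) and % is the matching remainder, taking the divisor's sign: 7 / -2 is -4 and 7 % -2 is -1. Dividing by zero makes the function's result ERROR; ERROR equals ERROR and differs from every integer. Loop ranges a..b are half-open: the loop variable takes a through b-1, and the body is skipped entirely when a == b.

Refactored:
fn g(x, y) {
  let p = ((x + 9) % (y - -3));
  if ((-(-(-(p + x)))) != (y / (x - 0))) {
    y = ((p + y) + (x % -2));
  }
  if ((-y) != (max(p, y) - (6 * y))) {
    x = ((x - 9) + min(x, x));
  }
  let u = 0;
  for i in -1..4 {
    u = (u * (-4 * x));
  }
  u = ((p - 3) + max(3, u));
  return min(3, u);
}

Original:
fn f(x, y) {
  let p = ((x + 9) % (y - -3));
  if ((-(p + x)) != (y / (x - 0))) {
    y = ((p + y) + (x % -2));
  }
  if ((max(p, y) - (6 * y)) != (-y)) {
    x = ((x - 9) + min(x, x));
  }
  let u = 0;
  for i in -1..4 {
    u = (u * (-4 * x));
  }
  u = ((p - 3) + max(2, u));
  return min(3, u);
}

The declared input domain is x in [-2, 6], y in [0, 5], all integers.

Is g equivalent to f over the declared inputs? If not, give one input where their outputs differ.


These are not equivalent — on x=-2, y=0 the outputs split (0 vs 1).
f: p = 1; ((-(p + x)) != (y / (x - 0))) -> true; y = 1; ((max(p, y) - (6 * y)) != (-y)) -> true; x = -13; u = 0; [i=-1]; u = 0; [i=0]; u = 0; [i=1]; u = 0; [i=2]; u = 0; [i=3]; u = 0; u = 0; return 0
g: p = 1; ((-(-(-(p + x)))) != (y / (x - 0))) -> true; y = 1; ((-y) != (max(p, y) - (6 * y))) -> true; x = -13; u = 0; [i=-1]; u = 0; [i=0]; u = 0; [i=1]; u = 0; [i=2]; u = 0; [i=3]; u = 0; u = 1; return 1
verdict: not equivalent; witness: x=-2, y=0


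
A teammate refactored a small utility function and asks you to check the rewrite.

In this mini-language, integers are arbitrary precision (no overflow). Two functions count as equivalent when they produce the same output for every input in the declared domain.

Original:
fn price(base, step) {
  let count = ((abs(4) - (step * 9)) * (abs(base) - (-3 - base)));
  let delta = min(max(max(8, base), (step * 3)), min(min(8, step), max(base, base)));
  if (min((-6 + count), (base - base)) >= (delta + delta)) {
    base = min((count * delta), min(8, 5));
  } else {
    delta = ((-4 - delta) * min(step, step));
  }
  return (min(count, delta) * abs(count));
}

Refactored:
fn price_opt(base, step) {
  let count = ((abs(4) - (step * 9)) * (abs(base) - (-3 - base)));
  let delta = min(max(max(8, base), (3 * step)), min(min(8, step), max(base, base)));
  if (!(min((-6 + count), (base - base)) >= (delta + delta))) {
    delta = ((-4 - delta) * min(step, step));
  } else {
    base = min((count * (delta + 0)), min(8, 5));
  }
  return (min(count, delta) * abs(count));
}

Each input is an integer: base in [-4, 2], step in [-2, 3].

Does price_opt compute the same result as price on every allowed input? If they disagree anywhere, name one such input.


Differences: arithmetic usage differs, plus constant usage differs, plus boolean connective usage differs — yet all 42 inputs agree.
verdict: equivalent


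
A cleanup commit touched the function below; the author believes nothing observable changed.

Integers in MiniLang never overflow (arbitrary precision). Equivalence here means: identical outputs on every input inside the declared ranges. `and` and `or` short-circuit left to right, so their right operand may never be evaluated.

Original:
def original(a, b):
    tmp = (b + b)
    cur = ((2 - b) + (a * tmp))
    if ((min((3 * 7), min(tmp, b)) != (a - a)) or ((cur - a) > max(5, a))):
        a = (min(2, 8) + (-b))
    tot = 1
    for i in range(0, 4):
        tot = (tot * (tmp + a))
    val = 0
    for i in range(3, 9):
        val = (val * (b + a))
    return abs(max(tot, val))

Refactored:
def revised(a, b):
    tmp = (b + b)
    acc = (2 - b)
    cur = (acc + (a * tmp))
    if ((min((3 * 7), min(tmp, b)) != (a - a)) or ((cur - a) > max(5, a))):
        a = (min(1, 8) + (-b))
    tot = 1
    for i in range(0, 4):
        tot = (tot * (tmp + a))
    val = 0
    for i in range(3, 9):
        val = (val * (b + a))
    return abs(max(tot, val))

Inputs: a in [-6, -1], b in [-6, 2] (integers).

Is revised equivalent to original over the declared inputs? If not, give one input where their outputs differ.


The rewrite breaks on a=-6, b=-6, where the results are 256 and 625.
original: tmp = -12; cur = 80; ((min((3 * 7), min(tmp, b)) != (a - a)) or ((cur - a) > max(5, a))) -> true; a = 8; tot = 1; [i=0]; tot = -4; [i=1]; tot = 16; [i=2]; tot = -64; [i=3]; tot = 256; val = 0; [i=3]; val = 0; [i=4]; val = 0; [i=5]; val = 0; [i=6]; val = 0; [i=7]; val = 0; [i=8]; val = 0; return 256
revised: tmp = -12; acc = 8; cur = 80; ((min((3 * 7), min(tmp, b)) != (a - a)) or ((cur - a) > max(5, a))) -> true; a = 7; tot = 1; [i=0]; tot = -5; [i=1]; tot = 25; [i=2]; tot = -125; [i=3]; tot = 625; val = 0; [i=3]; val = 0; [i=4]; val = 0; [i=5]; val = 0; [i=6]; val = 0; [i=7]; val = 0; [i=8]; val = 0; return 625
verdict: not equivalent; witness: a=-6, b=-6


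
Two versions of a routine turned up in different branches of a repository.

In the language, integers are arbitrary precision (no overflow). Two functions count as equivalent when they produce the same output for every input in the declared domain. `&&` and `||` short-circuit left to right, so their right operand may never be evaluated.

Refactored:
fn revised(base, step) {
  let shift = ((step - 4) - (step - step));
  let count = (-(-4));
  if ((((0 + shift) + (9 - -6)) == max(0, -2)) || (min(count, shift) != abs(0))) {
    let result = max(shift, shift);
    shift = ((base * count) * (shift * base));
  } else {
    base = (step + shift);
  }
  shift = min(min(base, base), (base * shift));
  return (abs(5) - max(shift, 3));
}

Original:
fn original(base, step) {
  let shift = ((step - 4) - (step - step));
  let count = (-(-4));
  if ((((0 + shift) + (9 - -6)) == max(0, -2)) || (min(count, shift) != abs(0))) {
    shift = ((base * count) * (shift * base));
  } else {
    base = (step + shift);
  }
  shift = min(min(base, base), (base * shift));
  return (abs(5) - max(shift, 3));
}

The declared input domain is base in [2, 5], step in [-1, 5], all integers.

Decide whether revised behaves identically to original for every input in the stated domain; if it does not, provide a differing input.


Side by side, the visible changes include: statement counts differ; and min/max/abs usage differs; and local variable names differ.
One worked example (base=4, step=4) — original: shift becomes 0; next count becomes 4; next ((((0 + shift) + (9 - -6)) == max(0, -2)) || (min(count, shift) != abs(0))) evaluates to false; next base becomes 4; next shift becomes 0; next final value 2; revised: shift becomes 0; next count becomes 4; next ((((0 + shift) + (9 - -6)) == max(0, -2)) || (min(count, shift) != abs(0))) evaluates to false; next base becomes 4; next shift becomes 0; next final value 2; agreement on 2.
Checked all 28 inputs in the declared domain: the outputs agree on every one.
verdict: equivalent


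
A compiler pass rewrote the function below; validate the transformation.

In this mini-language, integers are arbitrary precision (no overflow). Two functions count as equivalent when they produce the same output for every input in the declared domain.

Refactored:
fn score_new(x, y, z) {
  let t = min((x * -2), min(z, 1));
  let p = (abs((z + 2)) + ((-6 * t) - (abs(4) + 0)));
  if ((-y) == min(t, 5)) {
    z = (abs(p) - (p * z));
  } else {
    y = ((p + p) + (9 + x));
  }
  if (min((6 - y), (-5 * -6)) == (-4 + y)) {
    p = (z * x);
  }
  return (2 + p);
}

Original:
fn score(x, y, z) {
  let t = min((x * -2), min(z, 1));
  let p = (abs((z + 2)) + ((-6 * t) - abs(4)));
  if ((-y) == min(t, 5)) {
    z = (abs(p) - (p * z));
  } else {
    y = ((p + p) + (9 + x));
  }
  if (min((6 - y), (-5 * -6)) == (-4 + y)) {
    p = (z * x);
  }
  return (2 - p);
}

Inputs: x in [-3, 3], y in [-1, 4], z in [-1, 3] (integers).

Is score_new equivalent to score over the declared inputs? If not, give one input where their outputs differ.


On input x=-3, y=-1, z=-1, score returns -1 while score_new returns 5.
verdict: not equivalent; witness: x=-3, y=-1, z=-1


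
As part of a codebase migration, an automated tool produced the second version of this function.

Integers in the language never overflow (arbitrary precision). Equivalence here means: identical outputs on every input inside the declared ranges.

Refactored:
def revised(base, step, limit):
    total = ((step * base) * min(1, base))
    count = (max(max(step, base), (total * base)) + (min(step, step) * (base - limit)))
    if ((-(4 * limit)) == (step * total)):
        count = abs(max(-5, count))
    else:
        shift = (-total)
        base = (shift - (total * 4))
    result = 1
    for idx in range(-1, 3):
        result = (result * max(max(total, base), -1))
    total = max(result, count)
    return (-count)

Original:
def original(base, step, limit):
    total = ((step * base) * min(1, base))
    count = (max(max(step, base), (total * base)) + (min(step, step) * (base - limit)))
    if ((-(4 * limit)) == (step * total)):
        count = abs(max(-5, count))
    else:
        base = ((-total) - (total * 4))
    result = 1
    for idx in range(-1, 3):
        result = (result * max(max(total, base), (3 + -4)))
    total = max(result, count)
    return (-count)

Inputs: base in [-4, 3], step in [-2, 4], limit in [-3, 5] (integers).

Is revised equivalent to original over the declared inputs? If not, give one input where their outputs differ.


Although constant usage differs, statement counts differ, local variable names differ, arithmetic usage differs, 504/504 inputs agree.
verdict: equivalent


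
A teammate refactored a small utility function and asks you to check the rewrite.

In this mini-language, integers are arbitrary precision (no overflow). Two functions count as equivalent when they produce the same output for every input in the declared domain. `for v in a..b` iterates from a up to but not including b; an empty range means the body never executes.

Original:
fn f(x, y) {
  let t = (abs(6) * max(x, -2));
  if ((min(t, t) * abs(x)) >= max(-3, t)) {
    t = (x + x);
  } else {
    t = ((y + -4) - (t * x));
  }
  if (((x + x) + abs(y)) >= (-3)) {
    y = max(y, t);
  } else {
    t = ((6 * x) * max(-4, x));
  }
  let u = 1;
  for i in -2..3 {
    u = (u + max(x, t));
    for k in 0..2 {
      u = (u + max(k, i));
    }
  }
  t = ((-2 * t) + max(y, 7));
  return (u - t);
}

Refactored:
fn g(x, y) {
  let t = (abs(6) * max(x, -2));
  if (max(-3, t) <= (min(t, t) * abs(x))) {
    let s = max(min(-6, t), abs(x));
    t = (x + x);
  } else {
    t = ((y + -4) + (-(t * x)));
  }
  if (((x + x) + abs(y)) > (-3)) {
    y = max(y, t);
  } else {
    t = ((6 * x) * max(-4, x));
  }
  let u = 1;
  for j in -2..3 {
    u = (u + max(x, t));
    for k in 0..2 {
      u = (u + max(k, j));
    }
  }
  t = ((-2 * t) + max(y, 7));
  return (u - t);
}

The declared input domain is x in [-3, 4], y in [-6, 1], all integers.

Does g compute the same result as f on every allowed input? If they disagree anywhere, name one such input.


Try x=-3, y=-3.
f: t := -12 | ((min(t, t) * abs(x)) >= max(-3, t)): false | t := -43 | (((x + x) + abs(y)) >= (-3)): true | y := -3 | u := 1 | iter i=-2: | u := -2 | iter k=0: | u := -2 | iter k=1: | u := -1 | iter i=-1: | u := -4 | iter k=0: | u := -4 | iter k=1: | u := -3 | iter i=0: | u := -6 | iter k=0: | u := -6 | iter k=1: | u := -5 | iter i=1: | u := -8 | iter k=0: | u := -7 | iter k=1: | u := -6 | iter i=2: | u := -9 | iter k=0: | u := -7 | iter k=1: | u := -5 | t := 93 | result -98
g: t := -12 | (max(-3, t) <= (min(t, t) * abs(x))): false | t := -43 | (((x + x) + abs(y)) > (-3)): false | t := 54 | u := 1 | iter j=-2: | u := 55 | iter k=0: | u := 55 | iter k=1: | u := 56 | iter j=-1: | u := 110 | iter k=0: | u := 110 | iter k=1: | u := 111 | iter j=0: | u := 165 | iter k=0: | u := 165 | iter k=1: | u := 166 | iter j=1: | u := 220 | iter k=0: | u := 221 | iter k=1: | u := 222 | iter j=2: | u := 276 | iter k=0: | u := 278 | iter k=1: | u := 280 | t := -101 | result 381
-98 != 381, so the rewrite changes behavior.
verdict: not equivalent; witness: x=-3, y=-3


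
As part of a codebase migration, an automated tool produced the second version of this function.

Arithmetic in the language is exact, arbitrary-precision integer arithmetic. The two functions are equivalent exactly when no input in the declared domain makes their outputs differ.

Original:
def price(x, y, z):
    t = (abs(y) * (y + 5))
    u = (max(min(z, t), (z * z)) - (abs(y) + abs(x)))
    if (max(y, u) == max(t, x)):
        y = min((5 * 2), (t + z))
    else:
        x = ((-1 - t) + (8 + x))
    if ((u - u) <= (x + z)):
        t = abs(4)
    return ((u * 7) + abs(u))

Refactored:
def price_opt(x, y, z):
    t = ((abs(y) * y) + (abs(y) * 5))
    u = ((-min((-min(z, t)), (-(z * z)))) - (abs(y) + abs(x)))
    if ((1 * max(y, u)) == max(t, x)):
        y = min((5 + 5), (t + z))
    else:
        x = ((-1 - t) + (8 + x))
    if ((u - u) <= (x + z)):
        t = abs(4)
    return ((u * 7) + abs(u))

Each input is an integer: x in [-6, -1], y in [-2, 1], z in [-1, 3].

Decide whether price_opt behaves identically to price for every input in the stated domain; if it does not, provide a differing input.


Differences: min/max/abs usage differs, constant usage differs, arithmetic usage differs — yet all 120 inputs agree.
verdict: equivalent


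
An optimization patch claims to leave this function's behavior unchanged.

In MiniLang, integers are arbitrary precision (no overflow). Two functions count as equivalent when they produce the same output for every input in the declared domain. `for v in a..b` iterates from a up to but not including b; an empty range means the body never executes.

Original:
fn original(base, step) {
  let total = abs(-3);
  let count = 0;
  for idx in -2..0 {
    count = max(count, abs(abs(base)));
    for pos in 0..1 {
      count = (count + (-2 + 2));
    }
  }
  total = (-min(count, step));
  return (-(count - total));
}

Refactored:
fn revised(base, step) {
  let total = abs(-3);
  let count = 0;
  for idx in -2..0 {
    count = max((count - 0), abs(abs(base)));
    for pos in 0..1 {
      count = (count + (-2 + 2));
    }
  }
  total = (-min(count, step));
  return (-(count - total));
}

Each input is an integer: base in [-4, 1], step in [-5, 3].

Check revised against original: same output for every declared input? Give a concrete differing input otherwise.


Reading the diff, among the changes: constant usage differs, and arithmetic usage differs.
Spot check at base=-4, step=1 — original: total=3, then count=0, then (idx=-2), then count=4, then (pos=0), then count=4, then (idx=-1), then count=4, then (pos=0), then count=4, then total=-1, then returns -5. revised: total=3, then count=0, then (idx=-2), then count=4, then (pos=0), then count=4, then (idx=-1), then count=4, then (pos=0), then count=4, then total=-1, then returns -5. Both give -5.
An exhaustive pass over the 54 declared inputs shows identical outputs.
verdict: equivalent


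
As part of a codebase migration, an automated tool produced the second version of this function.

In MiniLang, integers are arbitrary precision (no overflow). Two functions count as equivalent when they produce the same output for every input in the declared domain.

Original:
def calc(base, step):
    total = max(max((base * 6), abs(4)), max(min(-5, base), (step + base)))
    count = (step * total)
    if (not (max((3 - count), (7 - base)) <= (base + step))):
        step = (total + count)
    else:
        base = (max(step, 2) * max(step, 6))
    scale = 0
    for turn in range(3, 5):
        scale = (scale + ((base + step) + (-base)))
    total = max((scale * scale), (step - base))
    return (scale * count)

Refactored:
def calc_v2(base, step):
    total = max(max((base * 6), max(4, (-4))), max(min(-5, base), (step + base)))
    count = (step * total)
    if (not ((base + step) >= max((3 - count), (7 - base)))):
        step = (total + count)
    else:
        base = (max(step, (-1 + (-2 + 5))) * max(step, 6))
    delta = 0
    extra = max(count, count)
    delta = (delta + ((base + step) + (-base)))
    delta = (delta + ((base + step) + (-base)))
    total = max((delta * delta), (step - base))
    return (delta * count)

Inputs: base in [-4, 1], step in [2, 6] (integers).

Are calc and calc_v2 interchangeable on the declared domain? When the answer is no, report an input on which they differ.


Reading the diff, among the changes: min/max/abs usage differs; and arithmetic usage differs; and local variable names differ; and statement counts differ; and constant usage differs; and loop structure differs; and comparison usage differs.
One worked example (base=0, step=6) — calc: total=6, then count=36, then (not (max((3 - count), (7 - base)) <= (base + step))) is true, then step=42, then scale=0, then (turn=3), then scale=42, then (turn=4), then scale=84, then total=7056, then returns 3024; calc_v2: total=6, then count=36, then (not ((base + step) >= max((3 - count), (7 - base)))) is true, then step=42, then delta=0, then extra=36, then delta=42, then delta=84, then total=7056, then returns 3024; agreement on 3024.
Across all 30 domain points the two functions coincide.
verdict: equivalent


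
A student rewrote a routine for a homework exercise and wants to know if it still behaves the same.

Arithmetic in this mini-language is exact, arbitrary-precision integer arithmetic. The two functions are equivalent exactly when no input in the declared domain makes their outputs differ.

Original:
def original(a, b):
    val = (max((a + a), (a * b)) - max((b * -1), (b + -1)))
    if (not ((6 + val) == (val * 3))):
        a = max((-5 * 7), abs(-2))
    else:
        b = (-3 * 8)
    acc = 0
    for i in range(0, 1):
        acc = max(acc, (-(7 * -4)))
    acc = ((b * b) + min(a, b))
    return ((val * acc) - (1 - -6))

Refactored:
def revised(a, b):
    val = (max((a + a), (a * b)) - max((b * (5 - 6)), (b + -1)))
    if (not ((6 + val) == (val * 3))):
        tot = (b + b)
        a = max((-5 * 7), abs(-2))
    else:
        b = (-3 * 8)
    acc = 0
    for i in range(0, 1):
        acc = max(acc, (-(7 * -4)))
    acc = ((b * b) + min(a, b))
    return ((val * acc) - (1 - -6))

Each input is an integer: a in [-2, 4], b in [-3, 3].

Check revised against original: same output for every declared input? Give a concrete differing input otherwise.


Equivalent — the differences include statement counts differ, arithmetic usage differs, constant usage differs, local variable names differ, yet no declared input distinguishes the two.
Spot check at a=-2, b=0 — original: val=0, then (not ((6 + val) == (val * 3))) is true, then a=2, then acc=0, then (i=0), then acc=28, then acc=0, then returns -7. revised: val=0, then (not ((6 + val) == (val * 3))) is true, then tot=0, then a=2, then acc=0, then (i=0), then acc=28, then acc=0, then returns -7. Both give -7.
Every one of the 49 inputs gives matching results.
verdict: equivalent


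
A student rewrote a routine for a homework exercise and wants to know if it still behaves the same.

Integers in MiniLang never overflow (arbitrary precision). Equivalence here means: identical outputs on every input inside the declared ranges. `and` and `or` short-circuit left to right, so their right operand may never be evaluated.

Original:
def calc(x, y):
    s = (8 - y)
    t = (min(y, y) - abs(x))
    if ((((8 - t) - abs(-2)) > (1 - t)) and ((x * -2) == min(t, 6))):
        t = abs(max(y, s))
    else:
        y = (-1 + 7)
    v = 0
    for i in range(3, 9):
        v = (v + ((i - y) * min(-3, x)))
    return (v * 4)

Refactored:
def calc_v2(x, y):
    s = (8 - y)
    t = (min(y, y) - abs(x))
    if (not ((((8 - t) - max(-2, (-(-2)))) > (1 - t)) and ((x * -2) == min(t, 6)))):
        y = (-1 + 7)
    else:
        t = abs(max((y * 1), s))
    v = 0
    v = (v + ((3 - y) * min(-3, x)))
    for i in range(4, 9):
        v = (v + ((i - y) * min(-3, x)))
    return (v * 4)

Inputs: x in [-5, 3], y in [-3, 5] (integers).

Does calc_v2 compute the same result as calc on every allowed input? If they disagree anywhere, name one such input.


Behavior is preserved: although arithmetic usage differs; also constant usage differs; also statement counts differ; also boolean connective usage differs; also min/max/abs usage differs; also loop structure differs, the outputs never diverge.
Tracing x=1, y=-1: calc: s=9, then t=-2, then ((((8 - t) - abs(-2)) > (1 - t)) and ((x * -2) == min(t, 6))) is true, then t=9, then v=0, then (i=3), then v=-12, then (i=4), then v=-27, then (i=5), then v=-45, then (i=6), then v=-66, then (i=7), then v=-90, then (i=8), then v=-117, then returns -468 | calc_v2: s=9, then t=-2, then (not ((((8 - t) - max(-2, (-(-2)))) > (1 - t)) and ((x * -2) == min(t, 6)))) is false, then t=9, then v=0, then v=-12, then (i=4), then v=-27, then (i=5), then v=-45, then (i=6), then v=-66, then (i=7), then v=-90, then (i=8), then v=-117, then returns -468 — matching result -468.
Sweeping the whole domain (81 inputs) finds no disagreement.
verdict: equivalent


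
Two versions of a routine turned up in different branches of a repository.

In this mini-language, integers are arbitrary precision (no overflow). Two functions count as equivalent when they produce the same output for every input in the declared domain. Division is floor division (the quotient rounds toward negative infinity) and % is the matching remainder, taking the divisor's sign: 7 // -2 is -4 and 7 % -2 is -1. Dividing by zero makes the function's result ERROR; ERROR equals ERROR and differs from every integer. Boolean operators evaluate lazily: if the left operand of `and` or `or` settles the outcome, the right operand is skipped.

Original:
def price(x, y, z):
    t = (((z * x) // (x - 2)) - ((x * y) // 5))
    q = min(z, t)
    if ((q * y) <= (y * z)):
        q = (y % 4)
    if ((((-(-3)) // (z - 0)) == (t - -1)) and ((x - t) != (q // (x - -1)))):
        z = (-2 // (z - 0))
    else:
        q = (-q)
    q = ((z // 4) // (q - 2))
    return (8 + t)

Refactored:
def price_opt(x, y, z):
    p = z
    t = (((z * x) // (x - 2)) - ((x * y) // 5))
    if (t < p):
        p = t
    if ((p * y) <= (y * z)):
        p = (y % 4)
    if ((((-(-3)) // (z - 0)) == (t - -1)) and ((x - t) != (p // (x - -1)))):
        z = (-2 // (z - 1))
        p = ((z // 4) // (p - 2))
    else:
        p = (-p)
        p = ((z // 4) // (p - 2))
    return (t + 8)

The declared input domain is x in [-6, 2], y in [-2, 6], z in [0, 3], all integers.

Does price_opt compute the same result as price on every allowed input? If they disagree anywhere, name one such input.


Input x=-6, y=1, z=1: 10 from price versus ERROR from price_opt.
verdict: not equivalent; witness: x=-6, y=1, z=1


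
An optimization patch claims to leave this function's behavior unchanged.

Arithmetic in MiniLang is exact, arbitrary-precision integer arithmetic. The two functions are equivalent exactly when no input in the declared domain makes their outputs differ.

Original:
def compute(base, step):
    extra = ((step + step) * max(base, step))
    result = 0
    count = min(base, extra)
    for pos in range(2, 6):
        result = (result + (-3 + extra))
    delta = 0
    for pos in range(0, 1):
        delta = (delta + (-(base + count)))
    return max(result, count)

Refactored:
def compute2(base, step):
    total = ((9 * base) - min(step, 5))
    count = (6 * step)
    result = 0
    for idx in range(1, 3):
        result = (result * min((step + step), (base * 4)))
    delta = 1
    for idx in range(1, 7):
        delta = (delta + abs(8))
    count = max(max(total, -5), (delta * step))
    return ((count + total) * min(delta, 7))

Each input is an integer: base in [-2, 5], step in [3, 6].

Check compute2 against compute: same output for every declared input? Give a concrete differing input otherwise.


There is a counterexample at base=-2, step=3: 60 on one side, 882 on the other.
compute: extra=18, then result=0, then count=-2, then (pos=2), then result=15, then (pos=3), then result=30, then (pos=4), then result=45, then (pos=5), then result=60, then delta=0, then (pos=0), then delta=4, then returns 60
compute2: total=-21, then count=18, then result=0, then (idx=1), then result=0, then (idx=2), then result=0, then delta=1, then (idx=1), then delta=9, then (idx=2), then delta=17, then (idx=3), then delta=25, then (idx=4), then delta=33, then (idx=5), then delta=41, then (idx=6), then delta=49, then count=147, then returns 882
verdict: not equivalent; witness: base=-2, step=3


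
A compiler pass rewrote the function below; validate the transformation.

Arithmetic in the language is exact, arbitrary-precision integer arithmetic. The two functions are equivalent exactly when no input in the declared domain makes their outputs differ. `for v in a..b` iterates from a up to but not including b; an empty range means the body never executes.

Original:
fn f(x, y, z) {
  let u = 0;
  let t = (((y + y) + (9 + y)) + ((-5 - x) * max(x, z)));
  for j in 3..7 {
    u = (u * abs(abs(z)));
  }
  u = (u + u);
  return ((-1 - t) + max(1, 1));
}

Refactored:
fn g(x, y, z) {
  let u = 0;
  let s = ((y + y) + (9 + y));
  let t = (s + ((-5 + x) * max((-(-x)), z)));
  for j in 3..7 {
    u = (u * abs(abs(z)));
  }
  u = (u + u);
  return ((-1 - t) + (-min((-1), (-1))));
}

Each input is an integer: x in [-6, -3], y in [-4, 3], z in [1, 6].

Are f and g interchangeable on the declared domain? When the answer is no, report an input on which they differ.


Not equivalent: x=-6, y=-4, z=1 separates them (2 vs 14).
f: u = 0; t = -2; [j=3]; u = 0; [j=4]; u = 0; [j=5]; u = 0; [j=6]; u = 0; u = 0; return 2
g: u = 0; s = -3; t = -14; [j=3]; u = 0; [j=4]; u = 0; [j=5]; u = 0; [j=6]; u = 0; u = 0; return 14
verdict: not equivalent; witness: x=-6, y=-4, z=1


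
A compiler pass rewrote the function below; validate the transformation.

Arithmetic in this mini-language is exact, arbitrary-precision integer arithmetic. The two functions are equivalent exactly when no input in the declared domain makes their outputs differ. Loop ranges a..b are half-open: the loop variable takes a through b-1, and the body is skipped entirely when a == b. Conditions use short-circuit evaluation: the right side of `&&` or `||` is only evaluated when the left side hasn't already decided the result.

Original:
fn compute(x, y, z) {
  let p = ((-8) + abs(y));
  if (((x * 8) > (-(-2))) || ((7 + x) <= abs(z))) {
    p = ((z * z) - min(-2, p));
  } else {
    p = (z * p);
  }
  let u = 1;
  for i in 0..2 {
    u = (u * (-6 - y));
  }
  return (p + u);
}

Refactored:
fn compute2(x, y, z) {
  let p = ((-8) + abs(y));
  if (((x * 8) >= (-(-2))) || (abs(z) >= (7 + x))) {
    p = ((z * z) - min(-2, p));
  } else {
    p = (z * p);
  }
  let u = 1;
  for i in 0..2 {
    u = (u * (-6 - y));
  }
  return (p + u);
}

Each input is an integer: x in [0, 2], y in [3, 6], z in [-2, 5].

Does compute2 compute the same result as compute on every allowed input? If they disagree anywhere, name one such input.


Equivalent. Although `((x * 8) > (-(-2)))` became `((x * 8) >= (-(-2)))`, no input in the stated domain can expose it.
Checked all 96 inputs in the declared domain: the outputs agree on every one.
As a probe, take x=1, y=4, z=3: compute runs p := -4 | (((x * 8) > (-(-2))) || ((7 + x) <= abs(z))): true | p := 13 | u := 1 | iter i=0: | u := -10 | iter i=1: | u := 100 | result 113; compute2 runs p := -4 | (((x * 8) >= (-(-2))) || (abs(z) >= (7 + x))): true | p := 13 | u := 1 | iter i=0: | u := -10 | iter i=1: | u := 100 | result 113; both end at 113.
verdict: equivalent


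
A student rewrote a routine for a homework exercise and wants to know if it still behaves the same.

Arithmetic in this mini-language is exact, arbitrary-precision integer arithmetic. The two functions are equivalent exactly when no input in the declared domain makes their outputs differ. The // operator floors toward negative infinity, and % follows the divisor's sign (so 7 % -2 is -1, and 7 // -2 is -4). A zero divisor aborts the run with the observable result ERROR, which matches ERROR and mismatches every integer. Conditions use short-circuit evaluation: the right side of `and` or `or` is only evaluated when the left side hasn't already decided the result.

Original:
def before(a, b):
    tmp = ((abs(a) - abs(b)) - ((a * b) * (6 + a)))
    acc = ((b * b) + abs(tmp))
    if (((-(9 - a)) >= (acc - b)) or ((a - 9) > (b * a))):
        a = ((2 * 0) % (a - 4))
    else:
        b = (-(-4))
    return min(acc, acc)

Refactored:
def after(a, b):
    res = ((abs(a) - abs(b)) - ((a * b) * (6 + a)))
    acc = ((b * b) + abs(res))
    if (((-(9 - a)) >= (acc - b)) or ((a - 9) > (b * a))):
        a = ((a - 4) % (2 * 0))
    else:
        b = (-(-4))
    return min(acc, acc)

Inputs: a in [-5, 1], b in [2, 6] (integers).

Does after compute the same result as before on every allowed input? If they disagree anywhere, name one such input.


Take a=-5, b=3.
before: tmp := 17 | acc := 26 | (((-(9 - a)) >= (acc - b)) or ((a - 9) > (b * a))): true | a := 0 | result 26
after: res := 17 | acc := 26 | (((-(9 - a)) >= (acc - b)) or ((a - 9) > (b * a))): true | divide-by-zero, output ERROR
26 != ERROR, so the rewrite changes behavior.
verdict: not equivalent; witness: a=-5, b=3


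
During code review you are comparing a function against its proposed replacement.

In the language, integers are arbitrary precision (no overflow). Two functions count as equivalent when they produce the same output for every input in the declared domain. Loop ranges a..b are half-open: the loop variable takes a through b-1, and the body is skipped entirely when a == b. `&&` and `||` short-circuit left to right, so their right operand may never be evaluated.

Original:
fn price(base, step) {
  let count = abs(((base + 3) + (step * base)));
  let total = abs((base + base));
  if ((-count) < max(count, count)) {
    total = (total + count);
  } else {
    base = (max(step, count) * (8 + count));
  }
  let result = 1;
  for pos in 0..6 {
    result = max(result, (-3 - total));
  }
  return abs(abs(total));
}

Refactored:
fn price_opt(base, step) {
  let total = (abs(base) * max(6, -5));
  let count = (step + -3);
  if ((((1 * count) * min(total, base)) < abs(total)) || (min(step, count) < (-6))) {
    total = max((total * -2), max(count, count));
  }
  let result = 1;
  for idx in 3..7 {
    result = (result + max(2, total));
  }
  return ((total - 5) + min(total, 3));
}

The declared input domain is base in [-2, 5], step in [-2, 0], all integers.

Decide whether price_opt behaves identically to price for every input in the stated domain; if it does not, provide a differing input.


base=-2, step=-2 yields 9 from price but -15 from price_opt.
verdict: not equivalent; witness: base=-2, step=-2


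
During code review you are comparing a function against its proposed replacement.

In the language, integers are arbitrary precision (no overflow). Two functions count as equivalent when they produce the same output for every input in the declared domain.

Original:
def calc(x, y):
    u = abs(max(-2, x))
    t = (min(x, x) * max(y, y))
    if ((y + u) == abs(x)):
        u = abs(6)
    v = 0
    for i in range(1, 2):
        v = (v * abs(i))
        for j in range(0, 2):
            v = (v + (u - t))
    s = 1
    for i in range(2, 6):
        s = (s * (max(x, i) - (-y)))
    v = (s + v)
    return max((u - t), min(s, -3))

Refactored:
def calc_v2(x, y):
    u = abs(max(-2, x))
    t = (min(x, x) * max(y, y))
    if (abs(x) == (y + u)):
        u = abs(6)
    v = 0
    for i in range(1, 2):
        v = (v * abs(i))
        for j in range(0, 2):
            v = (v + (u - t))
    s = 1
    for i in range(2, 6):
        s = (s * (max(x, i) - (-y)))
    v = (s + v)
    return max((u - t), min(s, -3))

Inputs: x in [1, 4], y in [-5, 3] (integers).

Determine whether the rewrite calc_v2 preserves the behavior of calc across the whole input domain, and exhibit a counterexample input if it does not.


Behavior is preserved: although same computation, different form, the outputs never diverge.
One worked example (x=4, y=1) — calc: u := 4 | t := 4 | ((y + u) == abs(x)): false | v := 0 | iter i=1: | v := 0 | iter j=0: | v := 0 | iter j=1: | v := 0 | s := 1 | iter i=2: | s := 5 | iter i=3: | s := 25 | iter i=4: | s := 125 | iter i=5: | s := 750 | v := 750 | result 0; calc_v2: u := 4 | t := 4 | (abs(x) == (y + u)): false | v := 0 | iter i=1: | v := 0 | iter j=0: | v := 0 | iter j=1: | v := 0 | s := 1 | iter i=2: | s := 5 | iter i=3: | s := 25 | iter i=4: | s := 125 | iter i=5: | s := 750 | v := 750 | result 0; agreement on 0.
Every one of the 36 inputs gives matching results.
verdict: equivalent


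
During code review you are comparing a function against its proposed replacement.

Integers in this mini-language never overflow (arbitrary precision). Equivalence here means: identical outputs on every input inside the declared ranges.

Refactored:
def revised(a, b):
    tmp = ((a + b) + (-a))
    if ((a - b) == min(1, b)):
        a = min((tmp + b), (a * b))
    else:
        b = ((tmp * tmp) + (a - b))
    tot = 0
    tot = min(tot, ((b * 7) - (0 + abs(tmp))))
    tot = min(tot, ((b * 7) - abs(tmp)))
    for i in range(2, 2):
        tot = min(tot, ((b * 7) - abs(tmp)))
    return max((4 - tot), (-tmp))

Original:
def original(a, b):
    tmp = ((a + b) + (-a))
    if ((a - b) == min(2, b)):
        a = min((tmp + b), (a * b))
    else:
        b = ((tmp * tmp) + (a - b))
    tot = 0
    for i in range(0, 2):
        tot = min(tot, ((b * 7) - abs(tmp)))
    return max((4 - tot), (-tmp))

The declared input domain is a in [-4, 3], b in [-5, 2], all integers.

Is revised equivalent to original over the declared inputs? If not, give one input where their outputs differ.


Equivalent. The one real change (`2` became `1`) has no effect anywhere in the declared ranges.
Checked all 64 inputs in the declared domain: the outputs agree on every one.
Tracing a=1, b=0: original: tmp=0, then ((a - b) == min(2, b)) is false, then b=1, then tot=0, then (i=0), then tot=0, then (i=1), then tot=0, then returns 4 | revised: tmp=0, then ((a - b) == min(1, b)) is false, then b=1, then tot=0, then tot=0, then tot=0, then the loop over i runs zero times, then returns 4 — matching result 4.
verdict: equivalent


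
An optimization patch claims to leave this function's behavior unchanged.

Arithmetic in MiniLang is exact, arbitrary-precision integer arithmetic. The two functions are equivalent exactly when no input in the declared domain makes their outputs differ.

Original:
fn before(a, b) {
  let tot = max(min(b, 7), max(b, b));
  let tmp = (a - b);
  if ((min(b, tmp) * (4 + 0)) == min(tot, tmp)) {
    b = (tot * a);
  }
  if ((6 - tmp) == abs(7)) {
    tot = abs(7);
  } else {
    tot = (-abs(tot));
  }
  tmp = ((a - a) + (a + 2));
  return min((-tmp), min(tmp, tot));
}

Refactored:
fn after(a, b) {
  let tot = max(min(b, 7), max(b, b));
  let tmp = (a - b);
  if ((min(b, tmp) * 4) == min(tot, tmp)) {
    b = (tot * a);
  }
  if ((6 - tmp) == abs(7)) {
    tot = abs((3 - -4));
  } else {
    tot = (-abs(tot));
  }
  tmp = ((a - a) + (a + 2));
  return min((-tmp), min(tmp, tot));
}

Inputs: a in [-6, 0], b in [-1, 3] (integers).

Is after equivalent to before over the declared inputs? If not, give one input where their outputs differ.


Although arithmetic usage differs, plus constant usage differs, 35/35 inputs agree.
verdict: equivalent


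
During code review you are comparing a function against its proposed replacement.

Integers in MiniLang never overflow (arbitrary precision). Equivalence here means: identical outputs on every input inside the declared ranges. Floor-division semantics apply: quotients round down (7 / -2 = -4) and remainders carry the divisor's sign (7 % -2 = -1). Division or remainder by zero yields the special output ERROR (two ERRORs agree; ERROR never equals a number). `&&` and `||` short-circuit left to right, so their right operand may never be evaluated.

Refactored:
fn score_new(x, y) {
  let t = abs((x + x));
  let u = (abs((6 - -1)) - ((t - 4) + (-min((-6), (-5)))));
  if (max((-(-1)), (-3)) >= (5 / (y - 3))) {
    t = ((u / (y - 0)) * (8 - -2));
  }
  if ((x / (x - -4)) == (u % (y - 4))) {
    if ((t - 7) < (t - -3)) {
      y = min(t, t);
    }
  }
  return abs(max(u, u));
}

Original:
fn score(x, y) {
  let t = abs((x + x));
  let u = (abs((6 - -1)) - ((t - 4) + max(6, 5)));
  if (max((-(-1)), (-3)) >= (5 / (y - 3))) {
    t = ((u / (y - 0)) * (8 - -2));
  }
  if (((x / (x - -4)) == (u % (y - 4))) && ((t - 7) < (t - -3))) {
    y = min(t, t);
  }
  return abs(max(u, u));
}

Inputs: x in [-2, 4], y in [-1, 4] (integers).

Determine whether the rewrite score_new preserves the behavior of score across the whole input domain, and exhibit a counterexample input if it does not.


Reading the diff, among the changes: branching structure differs; min/max/abs usage differs; statement counts differ; boolean connective usage differs.
Tracing x=3, y=4: score: t := 6 | u := -1 | (max((-(-1)), (-3)) >= (5 / (y - 3))): false | divide-by-zero, output ERROR | score_new: t := 6 | u := -1 | (max((-(-1)), (-3)) >= (5 / (y - 3))): false | divide-by-zero, output ERROR — matching result ERROR.
An exhaustive pass over the 42 declared inputs shows identical outputs.
verdict: equivalent


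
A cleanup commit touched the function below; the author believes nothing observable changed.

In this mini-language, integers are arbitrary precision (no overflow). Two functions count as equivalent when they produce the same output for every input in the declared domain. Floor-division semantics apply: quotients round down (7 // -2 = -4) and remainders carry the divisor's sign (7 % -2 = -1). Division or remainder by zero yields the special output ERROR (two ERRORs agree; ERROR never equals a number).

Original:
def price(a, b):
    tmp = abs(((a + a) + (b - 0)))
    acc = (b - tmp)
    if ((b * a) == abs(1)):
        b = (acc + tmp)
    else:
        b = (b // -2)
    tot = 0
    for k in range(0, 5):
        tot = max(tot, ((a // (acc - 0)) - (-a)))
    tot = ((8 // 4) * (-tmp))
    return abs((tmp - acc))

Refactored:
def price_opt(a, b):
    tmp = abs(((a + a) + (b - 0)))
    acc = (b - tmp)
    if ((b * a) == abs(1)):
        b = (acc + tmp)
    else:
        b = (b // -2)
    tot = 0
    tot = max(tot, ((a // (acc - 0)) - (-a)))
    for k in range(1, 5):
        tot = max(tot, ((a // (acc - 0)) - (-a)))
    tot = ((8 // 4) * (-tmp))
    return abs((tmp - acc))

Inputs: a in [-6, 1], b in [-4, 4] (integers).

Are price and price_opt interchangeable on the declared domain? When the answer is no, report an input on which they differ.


This is a faithful refactor — loop structure differs, and arithmetic usage differs, and constant usage differs, and min/max/abs usage differs, and statement counts differ, but the computed results match everywhere.
Spot check at a=-1, b=-3 — price: tmp becomes 5; next acc becomes -8; next ((b * a) == abs(1)) evaluates to false; next b becomes 1; next tot becomes 0; next at k=0:; next tot becomes 0; next at k=1:; next tot becomes 0; next at k=2:; next tot becomes 0; next at k=3:; next tot becomes 0; next at k=4:; next tot becomes 0; next tot becomes -10; next final value 13. price_opt: tmp becomes 5; next acc becomes -8; next ((b * a) == abs(1)) evaluates to false; next b becomes 1; next tot becomes 0; next tot becomes 0; next at k=1:; next tot becomes 0; next at k=2:; next tot becomes 0; next at k=3:; next tot becomes 0; next at k=4:; next tot becomes 0; next tot becomes -10; next final value 13. Both give 13.
Sweeping the whole domain (72 inputs) finds no disagreement.
verdict: equivalent
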